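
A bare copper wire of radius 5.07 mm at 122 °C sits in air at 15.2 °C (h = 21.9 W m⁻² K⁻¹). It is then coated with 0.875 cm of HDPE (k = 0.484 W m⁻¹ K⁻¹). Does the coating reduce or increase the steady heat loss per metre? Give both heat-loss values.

Critical radius for a cylinder: r_cr = k/h = 0.0221 m = 2.21 cm.
Outer radius after coating: r₂ = 0.00507 + 0.00875 = 0.01382 m.
Since r₁ < r_cr and r₂ ≤ r_cr, the coating moves toward the maximum at r_cr — heat loss rises.
Bare: R = 1/(2πr₁h) = 1.433 m·K/W; Q = 106.8/1.433 = 74.5 W/m.
Coated: R = R_cond + R_conv = 0.8556 m·K/W; Q = 106.8/0.8556 = 125 W/m.

increases: 74.5 → 125 W/m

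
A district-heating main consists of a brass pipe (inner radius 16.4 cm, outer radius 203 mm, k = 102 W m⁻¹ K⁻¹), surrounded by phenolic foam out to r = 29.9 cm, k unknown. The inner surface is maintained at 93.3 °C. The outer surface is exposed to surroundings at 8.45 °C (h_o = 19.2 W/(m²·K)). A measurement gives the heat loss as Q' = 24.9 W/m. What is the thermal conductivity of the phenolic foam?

ΣR = ΔT/Q' = |93.3 − 8.45|/24.9 = 3.408 m·K/W
Known resistances:
  R'_brass = ln(0.203/0.164)/(2πk) = 0.2133/(2π·102) = 3.329×10^-4 m·K/W
  R'_conv,out = 1/(2πr h) = 1/(2π·0.299·19.2) = 0.02772 m·K/W
R_phenolic foam = ΣR − ΣR_known = 3.408 − 0.02805 = 3.380 m·K/W
ln(r₂/r₁)/(2πk) = 3.380 ⇒ k = 0.3872/(2π·3.380) = 0.0182 W/m·K

k = 0.0182 W/m·K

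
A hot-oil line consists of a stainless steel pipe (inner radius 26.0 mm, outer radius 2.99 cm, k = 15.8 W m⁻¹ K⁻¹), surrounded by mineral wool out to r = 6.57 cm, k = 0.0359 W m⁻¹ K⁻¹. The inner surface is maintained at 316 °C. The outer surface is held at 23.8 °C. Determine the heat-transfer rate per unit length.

Q' = 83.7 W/m

Series thermal resistances, inner to outer:
  R'_stainless steel = ln(0.0299/0.0260)/(2πk) = 0.1398/(2π·15.8) = 0.001408 m·K/W
  R'_mineral wool = ln(0.0657/0.0299)/(2πk) = 0.7872/(2π·0.0359) = 3.490 m·K/W
ΣR = 0.001408 + 3.490 = 3.491 m·K/W
Q' = ΔT/ΣR = (316 °C − 23.8 °C)/3.491 = 83.7 W/m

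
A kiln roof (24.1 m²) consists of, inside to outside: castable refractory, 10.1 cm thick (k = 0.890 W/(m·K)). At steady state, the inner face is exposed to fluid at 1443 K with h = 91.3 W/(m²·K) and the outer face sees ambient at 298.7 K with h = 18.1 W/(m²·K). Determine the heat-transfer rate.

Q = 153 kW

Resistance network (inner→outer):
  R_conv,in = 1/(hA) = 1/(91.3·24.1) = 4.545×10^-4 K/W
  R_castable refractory = L/(kA) = 0.101/(0.890·24.1) = 0.004709 K/W
  R_conv,out = 1/(hA) = 1/(18.1·24.1) = 0.002292 K/W
ΣR = 4.545×10^-4 + 0.004709 + 0.002292 = 0.007455 K/W
Q = ΔT/ΣR = (1443 K − 298.7 K)/0.007455 = 1.53×10^5 W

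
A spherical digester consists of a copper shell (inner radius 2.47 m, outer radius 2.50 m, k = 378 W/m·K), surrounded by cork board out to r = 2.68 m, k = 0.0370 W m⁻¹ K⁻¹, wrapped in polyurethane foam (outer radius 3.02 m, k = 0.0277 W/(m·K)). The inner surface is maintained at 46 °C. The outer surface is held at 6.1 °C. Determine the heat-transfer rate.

Q = 224 W

Series thermal resistances, inner to outer:
  R_copper = (1/2.47 − 1/2.50)/(4πk) = 0.004858/(4π·378) = 1.023×10^-6 K/W
  R_cork board = (1/2.50 − 1/2.68)/(4πk) = 0.02687/(4π·0.0370) = 0.05778 K/W
  R_polyurethane foam = (1/2.68 − 1/3.02)/(4πk) = 0.04201/(4π·0.0277) = 0.1207 K/W
ΣR = 1.023×10^-6 + 0.05778 + 0.1207 = 0.1785 K/W
Q = ΔT/ΣR = (46 °C − 6.1 °C)/0.1785 = 224 W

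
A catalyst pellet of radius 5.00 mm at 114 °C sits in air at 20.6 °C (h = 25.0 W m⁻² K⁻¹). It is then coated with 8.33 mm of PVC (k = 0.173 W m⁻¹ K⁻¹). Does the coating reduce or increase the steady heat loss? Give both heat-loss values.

Critical radius for a sphere: r_cr = 2k/h = 0.0138 m = 1.38 cm.
Outer radius after coating: r₂ = 0.00500 + 0.00833 = 0.01333 m.
Since r₁ < r_cr and r₂ ≤ r_cr, the coating moves toward the maximum at r_cr — heat loss rises.
Bare: R = 1/(4πr₁²h) = 127.3 K/W; Q = 93.4/127.3 = 0.734 W.
Coated: R = R_cond + R_conv = 75.40 K/W; Q = 93.4/75.40 = 1.24 W.

increases: 0.734 → 1.24 W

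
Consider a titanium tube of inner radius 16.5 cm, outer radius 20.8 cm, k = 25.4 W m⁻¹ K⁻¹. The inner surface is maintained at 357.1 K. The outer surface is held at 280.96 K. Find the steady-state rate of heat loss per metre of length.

Q' = 2πk·ΔT/ln(r₂/r₁) = 2π × 25.4 × 76.14 / ln(0.208/0.165) = 52500 W/m

Q' = 52500 W/m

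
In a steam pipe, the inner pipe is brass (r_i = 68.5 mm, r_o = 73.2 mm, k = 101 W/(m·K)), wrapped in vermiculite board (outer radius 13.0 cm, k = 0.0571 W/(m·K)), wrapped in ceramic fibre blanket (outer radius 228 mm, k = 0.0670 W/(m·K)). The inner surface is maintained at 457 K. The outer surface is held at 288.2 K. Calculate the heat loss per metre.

Series thermal resistances, inner to outer:
  R'_brass = ln(0.0732/0.0685)/(2πk) = 0.06636/(2π·101) = 1.046×10^-4 m·K/W
  R'_vermiculite board = ln(0.130/0.0732)/(2πk) = 0.5743/(2π·0.0571) = 1.601 m·K/W
  R'_ceramic fibre blanket = ln(0.228/0.130)/(2πk) = 0.5618/(2π·0.0670) = 1.335 m·K/W
ΣR = 1.046×10^-4 + 1.601 + 1.335 = 2.936 m·K/W
Q' = ΔT/ΣR = (457 K − 288.2 K)/2.936 = 57.5 W/m

Q' = 57.5 W/m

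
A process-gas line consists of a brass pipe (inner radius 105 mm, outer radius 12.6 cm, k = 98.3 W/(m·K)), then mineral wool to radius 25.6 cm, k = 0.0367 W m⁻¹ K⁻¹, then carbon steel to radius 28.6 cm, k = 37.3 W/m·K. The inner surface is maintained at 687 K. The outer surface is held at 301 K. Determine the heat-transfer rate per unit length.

Q' = 126 W/m

Series thermal resistances, inner to outer:
  R'_brass = ln(0.126/0.105)/(2πk) = 0.1823/(2π·98.3) = 2.952×10^-4 m·K/W
  R'_mineral wool = ln(0.256/0.126)/(2πk) = 0.7089/(2π·0.0367) = 3.074 m·K/W
  R'_carbon steel = ln(0.286/0.256)/(2πk) = 0.1108/(2π·37.3) = 4.728×10^-4 m·K/W
ΣR = 2.952×10^-4 + 3.074 + 4.728×10^-4 = 3.075 m·K/W
Q' = ΔT/ΣR = (687 K − 301 K)/3.075 = 126 W/m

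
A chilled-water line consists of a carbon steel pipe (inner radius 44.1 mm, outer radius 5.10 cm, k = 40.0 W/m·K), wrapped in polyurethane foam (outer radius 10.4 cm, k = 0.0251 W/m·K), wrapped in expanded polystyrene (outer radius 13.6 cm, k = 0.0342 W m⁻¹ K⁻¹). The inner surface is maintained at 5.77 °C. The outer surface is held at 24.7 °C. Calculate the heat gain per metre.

Treat each layer as a resistance in series:
  R'_carbon steel = ln(0.0510/0.0441)/(2πk) = 0.1454/(2π·40.0) = 5.784×10^-4 m·K/W
  R'_polyurethane foam = ln(0.104/0.0510)/(2πk) = 0.7126/(2π·0.0251) = 4.518 m·K/W
  R'_expanded polystyrene = ln(0.136/0.104)/(2πk) = 0.2683/(2π·0.0342) = 1.248 m·K/W
ΣR = 5.784×10^-4 + 4.518 + 1.248 = 5.767 m·K/W
Q' = ΔT/ΣR = (5.77 °C − 24.7 °C)/5.767 = -3.28 W/m
(Negative Q' ⇒ heat flows inward; heat gain = 3.28 W/m.)

Q' = 3.28 W/m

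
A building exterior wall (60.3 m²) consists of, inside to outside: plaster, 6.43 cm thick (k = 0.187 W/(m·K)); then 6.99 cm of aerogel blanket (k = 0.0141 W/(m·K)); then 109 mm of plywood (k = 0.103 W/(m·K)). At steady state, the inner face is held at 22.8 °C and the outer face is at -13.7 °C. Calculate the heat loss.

Q = 346 W

Series thermal resistances, inner to outer:
  R_plaster = L/(kA) = 0.0643/(0.187·60.3) = 0.005702 K/W
  R_aerogel blanket = L/(kA) = 0.0699/(0.0141·60.3) = 0.08221 K/W
  R_plywood = L/(kA) = 0.109/(0.103·60.3) = 0.01755 K/W
ΣR = 0.005702 + 0.08221 + 0.01755 = 0.1055 K/W
Q = ΔT/ΣR = (22.8 °C − -13.7 °C)/0.1055 = 346 W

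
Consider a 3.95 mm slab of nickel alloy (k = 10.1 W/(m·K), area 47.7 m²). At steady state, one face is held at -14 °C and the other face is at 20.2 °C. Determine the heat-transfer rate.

Q = 4170 kW

Q = kA·ΔT/L = 10.1 × 47.7 × |-14 °C − 20.2 °C| / 0.00395 = 4.17×10^6 W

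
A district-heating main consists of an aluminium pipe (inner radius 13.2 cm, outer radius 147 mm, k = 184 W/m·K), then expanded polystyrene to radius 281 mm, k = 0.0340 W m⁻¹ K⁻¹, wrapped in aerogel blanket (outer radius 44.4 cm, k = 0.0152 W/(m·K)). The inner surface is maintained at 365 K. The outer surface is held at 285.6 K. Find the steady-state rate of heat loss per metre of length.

Q' = 10.1 W/m

Resistance network (inner→outer):
  R'_aluminium = ln(0.147/0.132)/(2πk) = 0.1076/(2π·184) = 9.310×10^-5 m·K/W
  R'_expanded polystyrene = ln(0.281/0.147)/(2πk) = 0.6479/(2π·0.0340) = 3.033 m·K/W
  R'_aerogel blanket = ln(0.444/0.281)/(2πk) = 0.4575/(2π·0.0152) = 4.790 m·K/W
ΣR = 9.310×10^-5 + 3.033 + 4.790 = 7.823 m·K/W
Q' = ΔT/ΣR = (365 K − 285.6 K)/7.823 = 10.1 W/m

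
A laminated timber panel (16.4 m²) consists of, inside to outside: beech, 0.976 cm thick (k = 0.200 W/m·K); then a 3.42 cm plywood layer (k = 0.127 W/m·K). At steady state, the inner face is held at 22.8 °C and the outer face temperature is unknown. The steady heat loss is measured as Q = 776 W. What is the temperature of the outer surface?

Series resistances:
  R_beech = L/(kA) = 0.00976/(0.200·16.4) = 0.002976 K/W
  R_plywood = L/(kA) = 0.0342/(0.127·16.4) = 0.01642 K/W
ΣR = 0.01940 K/W
ΔT = Q·ΣR = 776 × 0.01940 = 15.05 K
Heat flows outward, so T_out = T_in − ΔT = 22.8 − 15.05 = 7.75 °C

T_out = 7.75 °C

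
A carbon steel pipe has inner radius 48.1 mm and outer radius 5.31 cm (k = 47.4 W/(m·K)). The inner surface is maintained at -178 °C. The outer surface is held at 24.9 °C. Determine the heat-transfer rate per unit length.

Q' = 2πk·ΔT/ln(r₂/r₁) = 2π × 47.4 × 202.9 / ln(0.0531/0.0481) = 6.11×10^5 W/m

Q' = 6.11×10^5 W/m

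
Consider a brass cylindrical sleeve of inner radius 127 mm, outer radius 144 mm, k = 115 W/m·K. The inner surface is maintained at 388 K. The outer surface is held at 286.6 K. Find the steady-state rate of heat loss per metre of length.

Q' = 2πk·ΔT/ln(r₂/r₁) = 2π × 115 × 101.4 / ln(0.144/0.127) = 5.83×10^5 W/m

Q' = 583 kW/m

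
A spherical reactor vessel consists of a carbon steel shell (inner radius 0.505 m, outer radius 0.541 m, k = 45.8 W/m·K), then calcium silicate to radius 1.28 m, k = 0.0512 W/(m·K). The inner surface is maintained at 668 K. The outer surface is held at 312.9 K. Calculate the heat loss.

Series thermal resistances, inner to outer:
  R_carbon steel = (1/0.505 − 1/0.541)/(4πk) = 0.1318/(4π·45.8) = 2.289×10^-4 K/W
  R_calcium silicate = (1/0.541 − 1/1.28)/(4πk) = 1.067/(4π·0.0512) = 1.659 K/W
ΣR = 2.289×10^-4 + 1.659 = 1.659 K/W
Q = ΔT/ΣR = (668 K − 312.9 K)/1.659 = 214 W

Q = 214 W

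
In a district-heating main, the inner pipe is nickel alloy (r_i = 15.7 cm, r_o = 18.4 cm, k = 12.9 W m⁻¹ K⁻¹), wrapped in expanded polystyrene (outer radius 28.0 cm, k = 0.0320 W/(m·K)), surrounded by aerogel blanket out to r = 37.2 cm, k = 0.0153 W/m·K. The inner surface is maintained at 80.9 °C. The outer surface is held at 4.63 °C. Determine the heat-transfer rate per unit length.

Series thermal resistances, inner to outer:
  R'_nickel alloy = ln(0.184/0.157)/(2πk) = 0.1587/(2π·12.9) = 0.001958 m·K/W
  R'_expanded polystyrene = ln(0.280/0.184)/(2πk) = 0.4199/(2π·0.0320) = 2.088 m·K/W
  R'_aerogel blanket = ln(0.372/0.280)/(2πk) = 0.2841/(2π·0.0153) = 2.955 m·K/W
ΣR = 0.001958 + 2.088 + 2.955 = 5.045 m·K/W
Q' = ΔT/ΣR = (80.9 °C − 4.63 °C)/5.045 = 15.1 W/m

Q' = 15.1 W/m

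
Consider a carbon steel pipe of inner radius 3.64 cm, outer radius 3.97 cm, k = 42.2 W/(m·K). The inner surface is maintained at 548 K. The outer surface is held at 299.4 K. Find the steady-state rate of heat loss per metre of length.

Q' = 760 kW/m

Q' = 2πk·ΔT/ln(r₂/r₁) = 2π × 42.2 × 248.6 / ln(0.0397/0.0364) = 7.60×10^5 W/m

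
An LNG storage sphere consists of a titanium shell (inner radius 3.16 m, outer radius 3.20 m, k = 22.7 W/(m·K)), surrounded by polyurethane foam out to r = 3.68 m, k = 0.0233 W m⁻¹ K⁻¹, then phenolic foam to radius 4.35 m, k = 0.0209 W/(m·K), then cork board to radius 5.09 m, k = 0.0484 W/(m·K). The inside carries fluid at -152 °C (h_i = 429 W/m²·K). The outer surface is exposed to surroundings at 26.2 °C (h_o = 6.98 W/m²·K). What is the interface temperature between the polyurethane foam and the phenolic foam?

Treat each layer as a resistance in series:
  R_conv,in = 1/(4πr²h) = 1/(4π·3.16²·429) = 1.858×10^-5 K/W
  R_titanium = (1/3.16 − 1/3.20)/(4πk) = 0.003956/(4π·22.7) = 1.387×10^-5 K/W
  R_polyurethane foam = (1/3.20 − 1/3.68)/(4πk) = 0.04076/(4π·0.0233) = 0.1392 K/W
  R_phenolic foam = (1/3.68 − 1/4.35)/(4πk) = 0.04185/(4π·0.0209) = 0.1594 K/W
  R_cork board = (1/4.35 − 1/5.09)/(4πk) = 0.03342/(4π·0.0484) = 0.05495 K/W
  R_conv,out = 1/(4πr²h) = 1/(4π·5.09²·6.98) = 4.400×10^-4 K/W
ΣR = 1.858×10^-5 + 1.387×10^-5 + 0.1392 + 0.1594 + 0.05495 + 4.400×10^-4 = 0.3540 K/W
Q = ΔT/ΣR = (-152 °C − 26.2 °C)/0.3540 = -503.4 W
From the inner boundary to the polyurethane foam/phenolic foam interface, ΣR_partial = 0.1392 K/W.
T_interface = T_in − Q·ΣR_partial = -152 °C − (-503.4)(0.1392) = -81.9 °C

T = -81.9 °C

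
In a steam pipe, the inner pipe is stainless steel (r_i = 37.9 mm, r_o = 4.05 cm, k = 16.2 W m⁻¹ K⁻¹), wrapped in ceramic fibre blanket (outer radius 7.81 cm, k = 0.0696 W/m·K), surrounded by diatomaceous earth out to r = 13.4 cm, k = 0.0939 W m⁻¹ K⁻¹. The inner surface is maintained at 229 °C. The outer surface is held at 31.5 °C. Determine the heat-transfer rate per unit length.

Series thermal resistances, inner to outer:
  R'_stainless steel = ln(0.0405/0.0379)/(2πk) = 0.06635/(2π·16.2) = 6.519×10^-4 m·K/W
  R'_ceramic fibre blanket = ln(0.0781/0.0405)/(2πk) = 0.6567/(2π·0.0696) = 1.502 m·K/W
  R'_diatomaceous earth = ln(0.134/0.0781)/(2πk) = 0.5398/(2π·0.0939) = 0.9150 m·K/W
ΣR = 6.519×10^-4 + 1.502 + 0.9150 = 2.418 m·K/W
Q' = ΔT/ΣR = (229 °C − 31.5 °C)/2.418 = 81.7 W/m

Q' = 81.7 W/m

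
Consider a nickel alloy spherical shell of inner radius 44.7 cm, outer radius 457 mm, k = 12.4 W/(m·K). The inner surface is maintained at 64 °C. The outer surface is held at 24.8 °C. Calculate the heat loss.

Q = 125 kW

Q = 4πk·ΔT/(1/r₁ − 1/r₂) = 4π × 12.4 × 39.2 / (1/0.447 − 1/0.457) = 1.25×10^5 W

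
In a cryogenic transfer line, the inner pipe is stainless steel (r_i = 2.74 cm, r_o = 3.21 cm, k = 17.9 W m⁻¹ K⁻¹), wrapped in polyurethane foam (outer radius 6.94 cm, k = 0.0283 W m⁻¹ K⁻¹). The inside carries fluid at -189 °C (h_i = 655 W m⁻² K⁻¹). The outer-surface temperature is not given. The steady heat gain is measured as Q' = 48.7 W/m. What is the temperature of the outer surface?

Sum the resistances:
  R'_conv,in = 1/(2πr h) = 1/(2π·0.0274·655) = 0.008868 m·K/W
  R'_stainless steel = ln(0.0321/0.0274)/(2πk) = 0.1583/(2π·17.9) = 0.001408 m·K/W
  R'_polyurethane foam = ln(0.0694/0.0321)/(2πk) = 0.7710/(2π·0.0283) = 4.336 m·K/W
ΣR = 4.346 m·K/W
ΔT = Q'·ΣR = 48.7 × 4.346 = 211.7 K
Heat flows inward, so T_out = T_in + ΔT = -189 + 211.7 = 22.7 °C

T_out = 22.7 °C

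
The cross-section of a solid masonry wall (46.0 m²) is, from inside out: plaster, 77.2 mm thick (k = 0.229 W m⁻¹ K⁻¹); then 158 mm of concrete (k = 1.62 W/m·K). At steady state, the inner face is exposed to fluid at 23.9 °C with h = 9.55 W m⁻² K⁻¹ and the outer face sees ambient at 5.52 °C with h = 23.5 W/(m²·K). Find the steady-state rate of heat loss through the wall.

Q = 1450 W

Treat each layer as a resistance in series:
  R_conv,in = 1/(hA) = 1/(9.55·46.0) = 0.002276 K/W
  R_plaster = L/(kA) = 0.0772/(0.229·46.0) = 0.007329 K/W
  R_concrete = L/(kA) = 0.158/(1.62·46.0) = 0.002120 K/W
  R_conv,out = 1/(hA) = 1/(23.5·46.0) = 9.251×10^-4 K/W
ΣR = 0.002276 + 0.007329 + 0.002120 + 9.251×10^-4 = 0.01265 K/W
Q = ΔT/ΣR = (23.9 °C − 5.52 °C)/0.01265 = 1450 W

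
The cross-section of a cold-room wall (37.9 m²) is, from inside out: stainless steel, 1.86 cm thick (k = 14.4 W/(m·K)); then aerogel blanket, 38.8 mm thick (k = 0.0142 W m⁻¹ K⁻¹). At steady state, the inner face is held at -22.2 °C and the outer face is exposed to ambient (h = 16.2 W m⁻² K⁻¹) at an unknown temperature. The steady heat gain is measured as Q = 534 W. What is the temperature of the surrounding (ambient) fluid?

T_out = 17.2 °C

Series resistances:
  R_stainless steel = L/(kA) = 0.0186/(14.4·37.9) = 3.408×10^-5 K/W
  R_aerogel blanket = L/(kA) = 0.0388/(0.0142·37.9) = 0.07209 K/W
  R_conv,out = 1/(hA) = 1/(16.2·37.9) = 0.001629 K/W
ΣR = 0.07376 K/W
ΔT = Q·ΣR = 534 × 0.07376 = 39.39 K
Heat flows inward, so T_out = T_in + ΔT = -22.2 + 39.39 = 17.2 °C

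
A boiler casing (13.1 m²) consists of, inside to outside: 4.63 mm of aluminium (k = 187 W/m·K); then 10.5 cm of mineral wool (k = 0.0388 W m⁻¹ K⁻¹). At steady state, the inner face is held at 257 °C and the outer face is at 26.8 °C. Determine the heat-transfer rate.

Series thermal resistances, inner to outer:
  R_aluminium = L/(kA) = 0.00463/(187·13.1) = 1.890×10^-6 K/W
  R_mineral wool = L/(kA) = 0.105/(0.0388·13.1) = 0.2066 K/W
ΣR = 1.890×10^-6 + 0.2066 = 0.2066 K/W
Q = ΔT/ΣR = (257 °C − 26.8 °C)/0.2066 = 1110 W

Q = 1110 W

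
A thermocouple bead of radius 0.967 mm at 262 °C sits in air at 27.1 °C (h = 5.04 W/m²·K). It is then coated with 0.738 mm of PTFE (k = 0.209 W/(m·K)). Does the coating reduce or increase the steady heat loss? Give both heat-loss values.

increases: 0.0139 → 0.0419 W

Critical radius for a sphere: r_cr = 2k/h = 0.0829 m = 8.29 cm.
Outer radius after coating: r₂ = 9.67×10^-4 + 7.38×10^-4 = 0.001705 m.
Since r₁ < r_cr and r₂ ≤ r_cr, the coating moves toward the maximum at r_cr — heat loss rises.
Bare: R = 1/(4πr₁²h) = 16890 K/W; Q = 234.9/16890 = 0.0139 W.
Coated: R = R_cond + R_conv = 5602 K/W; Q = 234.9/5602 = 0.0419 W.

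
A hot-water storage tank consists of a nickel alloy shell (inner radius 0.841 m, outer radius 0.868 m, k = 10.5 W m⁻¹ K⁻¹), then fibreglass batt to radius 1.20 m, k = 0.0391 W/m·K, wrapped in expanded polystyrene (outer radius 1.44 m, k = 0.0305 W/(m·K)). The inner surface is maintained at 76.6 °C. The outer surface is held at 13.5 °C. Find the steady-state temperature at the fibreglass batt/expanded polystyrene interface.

Series thermal resistances, inner to outer:
  R_nickel alloy = (1/0.841 − 1/0.868)/(4πk) = 0.03699/(4π·10.5) = 2.803×10^-4 K/W
  R_fibreglass batt = (1/0.868 − 1/1.20)/(4πk) = 0.3187/(4π·0.0391) = 0.6487 K/W
  R_expanded polystyrene = (1/1.20 − 1/1.44)/(4πk) = 0.1389/(4π·0.0305) = 0.3624 K/W
ΣR = 2.803×10^-4 + 0.6487 + 0.3624 = 1.011 K/W
Q = ΔT/ΣR = (76.6 °C − 13.5 °C)/1.011 = 62.41 W
From the inner boundary to the fibreglass batt/expanded polystyrene interface, ΣR_partial = 0.6490 K/W.
T_interface = T_in − Q·ΣR_partial = 76.6 °C − (62.41)(0.6490) = 36.1 °C

T = 36.1 °C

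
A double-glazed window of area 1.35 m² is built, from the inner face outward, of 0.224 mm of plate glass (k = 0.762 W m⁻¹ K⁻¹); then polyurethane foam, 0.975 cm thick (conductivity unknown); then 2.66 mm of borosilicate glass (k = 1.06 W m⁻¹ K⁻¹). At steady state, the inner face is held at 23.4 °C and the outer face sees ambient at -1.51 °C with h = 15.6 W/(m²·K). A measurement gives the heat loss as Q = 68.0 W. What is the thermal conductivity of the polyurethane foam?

k = 0.0228 W/m·K

ΣR = ΔT/Q = |23.4 − -1.51|/68.0 = 0.3663 K/W
Known resistances:
  R_plate glass = L/(kA) = 2.24×10^-4/(0.762·1.35) = 2.178×10^-4 K/W
  R_borosilicate glass = L/(kA) = 0.00266/(1.06·1.35) = 0.001859 K/W
  R_conv,out = 1/(hA) = 1/(15.6·1.35) = 0.04748 K/W
R_polyurethane foam = ΣR − ΣR_known = 0.3663 − 0.04956 = 0.3167 K/W
L/(kA) = 0.3167 ⇒ k = 0.00975/(0.3167·1.35) = 0.0228 W/m·K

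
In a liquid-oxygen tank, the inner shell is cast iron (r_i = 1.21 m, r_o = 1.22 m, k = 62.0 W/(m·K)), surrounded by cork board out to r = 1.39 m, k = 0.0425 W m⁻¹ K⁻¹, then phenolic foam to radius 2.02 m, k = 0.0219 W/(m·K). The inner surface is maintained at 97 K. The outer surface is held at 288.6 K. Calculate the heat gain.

Treat each layer as a resistance in series:
  R_cast iron = (1/1.21 − 1/1.22)/(4πk) = 0.006774/(4π·62.0) = 8.695×10^-6 K/W
  R_cork board = (1/1.22 − 1/1.39)/(4πk) = 0.1002/(4π·0.0425) = 0.1877 K/W
  R_phenolic foam = (1/1.39 − 1/2.02)/(4πk) = 0.2244/(4π·0.0219) = 0.8153 K/W
ΣR = 8.695×10^-6 + 0.1877 + 0.8153 = 1.003 K/W
Q = ΔT/ΣR = (97 K − 288.6 K)/1.003 = -191 W
(Negative Q ⇒ heat flows inward; heat gain = 191 W.)

Q = 191 W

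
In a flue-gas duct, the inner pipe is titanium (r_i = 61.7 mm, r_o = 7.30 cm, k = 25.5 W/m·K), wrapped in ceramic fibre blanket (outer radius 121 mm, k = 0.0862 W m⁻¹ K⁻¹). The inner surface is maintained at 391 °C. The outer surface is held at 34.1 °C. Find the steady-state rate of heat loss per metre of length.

Q' = 382 W/m

Treat each layer as a resistance in series:
  R'_titanium = ln(0.0730/0.0617)/(2πk) = 0.1682/(2π·25.5) = 0.001050 m·K/W
  R'_ceramic fibre blanket = ln(0.121/0.0730)/(2πk) = 0.5053/(2π·0.0862) = 0.9330 m·K/W
ΣR = 0.001050 + 0.9330 = 0.9341 m·K/W
Q' = ΔT/ΣR = (391 °C − 34.1 °C)/0.9341 = 382 W/m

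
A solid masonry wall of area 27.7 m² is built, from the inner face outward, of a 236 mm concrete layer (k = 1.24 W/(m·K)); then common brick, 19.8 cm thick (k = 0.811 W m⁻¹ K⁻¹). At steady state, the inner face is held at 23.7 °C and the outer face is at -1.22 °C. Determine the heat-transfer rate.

Treat each layer as a resistance in series:
  R_concrete = L/(kA) = 0.236/(1.24·27.7) = 0.006871 K/W
  R_common brick = L/(kA) = 0.198/(0.811·27.7) = 0.008814 K/W
ΣR = 0.006871 + 0.008814 = 0.01569 K/W
Q = ΔT/ΣR = (23.7 °C − -1.22 °C)/0.01569 = 1590 W

Q = 1590 W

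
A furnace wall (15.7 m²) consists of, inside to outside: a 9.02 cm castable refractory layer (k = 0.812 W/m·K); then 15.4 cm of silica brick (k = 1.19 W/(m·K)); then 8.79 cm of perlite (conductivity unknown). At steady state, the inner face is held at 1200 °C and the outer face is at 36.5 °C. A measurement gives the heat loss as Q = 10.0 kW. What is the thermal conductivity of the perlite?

k = 0.0554 W/m·K

ΣR = ΔT/Q = |1200 − 36.5|/10000 = 0.1163 K/W
Known resistances:
  R_castable refractory = L/(kA) = 0.0902/(0.812·15.7) = 0.007075 K/W
  R_silica brick = L/(kA) = 0.154/(1.19·15.7) = 0.008243 K/W
R_perlite = ΣR − ΣR_known = 0.1163 − 0.01532 = 0.1010 K/W
L/(kA) = 0.1010 ⇒ k = 0.0879/(0.1010·15.7) = 0.0554 W/m·K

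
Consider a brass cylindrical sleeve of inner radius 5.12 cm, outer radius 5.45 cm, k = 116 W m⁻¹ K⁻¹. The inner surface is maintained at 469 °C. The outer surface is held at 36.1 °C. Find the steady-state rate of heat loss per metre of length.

Q' = 2πk·ΔT/ln(r₂/r₁) = 2π × 116 × 432.9 / ln(0.0545/0.0512) = 5.05×10^6 W/m

Q' = 5050 kW/m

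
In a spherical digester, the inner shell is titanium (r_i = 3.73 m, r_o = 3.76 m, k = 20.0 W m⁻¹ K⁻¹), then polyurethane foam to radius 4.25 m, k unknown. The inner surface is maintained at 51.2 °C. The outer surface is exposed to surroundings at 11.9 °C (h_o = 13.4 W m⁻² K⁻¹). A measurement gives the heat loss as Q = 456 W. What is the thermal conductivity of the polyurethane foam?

ΣR = ΔT/Q = |51.2 − 11.9|/456 = 0.08618 K/W
Known resistances:
  R_titanium = (1/3.73 − 1/3.76)/(4πk) = 0.002139/(4π·20.0) = 8.511×10^-6 K/W
  R_conv,out = 1/(4πr²h) = 1/(4π·4.25²·13.4) = 3.288×10^-4 K/W
R_polyurethane foam = ΣR − ΣR_known = 0.08618 − 3.373×10^-4 = 0.08584 K/W
(1/r₁−1/r₂)/(4πk) = 0.08584 ⇒ k = 0.03066/(4π·0.08584) = 0.0284 W/m·K

k = 0.0284 W/m·K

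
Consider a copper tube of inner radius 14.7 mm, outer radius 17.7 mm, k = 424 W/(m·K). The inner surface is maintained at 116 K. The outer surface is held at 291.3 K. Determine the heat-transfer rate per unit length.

Q' = 2πk·ΔT/ln(r₂/r₁) = 2π × 424 × 175.3 / ln(0.0177/0.0147) = 2.51×10^6 W/m

Q' = 2.51×10^6 W/m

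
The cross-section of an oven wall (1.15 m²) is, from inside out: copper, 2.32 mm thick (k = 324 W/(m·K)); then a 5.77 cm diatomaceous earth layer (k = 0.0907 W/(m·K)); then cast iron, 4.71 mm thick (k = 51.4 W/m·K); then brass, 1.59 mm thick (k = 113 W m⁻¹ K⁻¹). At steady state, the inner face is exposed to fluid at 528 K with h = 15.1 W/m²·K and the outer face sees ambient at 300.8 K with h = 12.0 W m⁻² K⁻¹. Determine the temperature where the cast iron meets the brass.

Resistance network (inner→outer):
  R_conv,in = 1/(hA) = 1/(15.1·1.15) = 0.05759 K/W
  R_copper = L/(kA) = 0.00232/(324·1.15) = 6.227×10^-6 K/W
  R_diatomaceous earth = L/(kA) = 0.0577/(0.0907·1.15) = 0.5532 K/W
  R_cast iron = L/(kA) = 0.00471/(51.4·1.15) = 7.968×10^-5 K/W
  R_brass = L/(kA) = 0.00159/(113·1.15) = 1.224×10^-5 K/W
  R_conv,out = 1/(hA) = 1/(12.0·1.15) = 0.07246 K/W
ΣR = 0.05759 + 6.227×10^-6 + 0.5532 + 7.968×10^-5 + 1.224×10^-5 + 0.07246 = 0.6833 K/W
Q = ΔT/ΣR = (528 K − 300.8 K)/0.6833 = 332.5 W
From the inner boundary to the cast iron/brass interface, ΣR_partial = 0.6109 K/W.
T_interface = T_in − Q·ΣR_partial = 528 K − (332.5)(0.6109) = 324.9 K

T = 324.9 K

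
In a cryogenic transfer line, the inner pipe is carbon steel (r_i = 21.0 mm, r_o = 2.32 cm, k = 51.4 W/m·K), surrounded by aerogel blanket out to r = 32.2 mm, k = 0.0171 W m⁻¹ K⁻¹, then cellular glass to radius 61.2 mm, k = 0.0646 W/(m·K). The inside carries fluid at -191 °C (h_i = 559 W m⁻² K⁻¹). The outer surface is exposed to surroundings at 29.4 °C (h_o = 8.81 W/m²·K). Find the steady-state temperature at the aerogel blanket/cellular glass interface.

Treat each layer as a resistance in series:
  R'_conv,in = 1/(2πr h) = 1/(2π·0.0210·559) = 0.01356 m·K/W
  R'_carbon steel = ln(0.0232/0.0210)/(2πk) = 0.09963/(2π·51.4) = 3.085×10^-4 m·K/W
  R'_aerogel blanket = ln(0.0322/0.0232)/(2πk) = 0.3278/(2π·0.0171) = 3.051 m·K/W
  R'_cellular glass = ln(0.0612/0.0322)/(2πk) = 0.6422/(2π·0.0646) = 1.582 m·K/W
  R'_conv,out = 1/(2πr h) = 1/(2π·0.0612·8.81) = 0.2952 m·K/W
ΣR = 0.01356 + 3.085×10^-4 + 3.051 + 1.582 + 0.2952 = 4.942 m·K/W
Q' = ΔT/ΣR = (-191 °C − 29.4 °C)/4.942 = -44.60 W/m
From the inner boundary to the aerogel blanket/cellular glass interface, ΣR_partial = 3.065 m·K/W.
T_interface = T_in − Q'·ΣR_partial = -191 °C − (-44.60)(3.065) = -54.3 °C

T = -54.3 °C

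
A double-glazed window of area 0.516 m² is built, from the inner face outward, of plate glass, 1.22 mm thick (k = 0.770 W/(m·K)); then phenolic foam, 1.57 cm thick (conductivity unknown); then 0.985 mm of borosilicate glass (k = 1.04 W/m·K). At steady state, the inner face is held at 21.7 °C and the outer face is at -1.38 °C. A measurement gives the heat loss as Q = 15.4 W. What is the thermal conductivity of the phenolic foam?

k = 0.0204 W/m·K

ΣR = ΔT/Q = |21.7 − -1.38|/15.4 = 1.499 K/W
Known resistances:
  R_plate glass = L/(kA) = 0.00122/(0.770·0.516) = 0.003071 K/W
  R_borosilicate glass = L/(kA) = 9.85×10^-4/(1.04·0.516) = 0.001835 K/W
R_phenolic foam = ΣR − ΣR_known = 1.499 − 0.004906 = 1.494 K/W
L/(kA) = 1.494 ⇒ k = 0.0157/(1.494·0.516) = 0.0204 W/m·K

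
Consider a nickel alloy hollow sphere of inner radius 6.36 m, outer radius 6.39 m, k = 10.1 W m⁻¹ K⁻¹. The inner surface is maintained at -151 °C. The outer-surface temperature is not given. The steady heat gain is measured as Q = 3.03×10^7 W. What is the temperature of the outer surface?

T_out = 25.2 °C

Sum the resistances:
  R_nickel alloy = (1/6.36 − 1/6.39)/(4πk) = 7.382×10^-4/(4π·10.1) = 5.816×10^-6 K/W
ΣR = 5.816×10^-6 K/W
ΔT = Q·ΣR = 3.03×10^7 × 5.816×10^-6 = 176.2 K
Heat flows inward, so T_out = T_in + ΔT = -151 + 176.2 = 25.2 °C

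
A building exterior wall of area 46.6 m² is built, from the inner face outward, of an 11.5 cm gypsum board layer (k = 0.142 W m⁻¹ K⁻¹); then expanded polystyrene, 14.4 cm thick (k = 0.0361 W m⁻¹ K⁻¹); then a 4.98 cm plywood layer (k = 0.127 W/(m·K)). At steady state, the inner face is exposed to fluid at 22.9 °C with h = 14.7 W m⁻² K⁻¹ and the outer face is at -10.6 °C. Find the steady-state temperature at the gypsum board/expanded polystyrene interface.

T = 17.3 °C

Series thermal resistances, inner to outer:
  R_conv,in = 1/(hA) = 1/(14.7·46.6) = 0.001460 K/W
  R_gypsum board = L/(kA) = 0.115/(0.142·46.6) = 0.01738 K/W
  R_expanded polystyrene = L/(kA) = 0.144/(0.0361·46.6) = 0.08560 K/W
  R_plywood = L/(kA) = 0.0498/(0.127·46.6) = 0.008415 K/W
ΣR = 0.001460 + 0.01738 + 0.08560 + 0.008415 = 0.1129 K/W
Q = ΔT/ΣR = (22.9 °C − -10.6 °C)/0.1129 = 296.7 W
From the inner boundary to the gypsum board/expanded polystyrene interface, ΣR_partial = 0.01884 K/W.
T_interface = T_in − Q·ΣR_partial = 22.9 °C − (296.7)(0.01884) = 17.3 °C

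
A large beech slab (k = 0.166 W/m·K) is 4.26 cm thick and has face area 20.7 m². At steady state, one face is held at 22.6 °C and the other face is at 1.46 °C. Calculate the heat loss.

Q = kA·ΔT/L = 0.166 × 20.7 × |22.6 °C − 1.46 °C| / 0.0426 = 1710 W

Q = 1710 W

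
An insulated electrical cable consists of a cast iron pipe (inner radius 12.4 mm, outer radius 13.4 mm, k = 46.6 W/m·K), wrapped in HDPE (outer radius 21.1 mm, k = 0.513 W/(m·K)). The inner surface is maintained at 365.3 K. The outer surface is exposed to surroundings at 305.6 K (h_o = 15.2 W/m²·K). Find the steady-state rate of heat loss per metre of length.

Q' = 93.7 W/m

Resistance network (inner→outer):
  R'_cast iron = ln(0.0134/0.0124)/(2πk) = 0.07756/(2π·46.6) = 2.649×10^-4 m·K/W
  R'_HDPE = ln(0.0211/0.0134)/(2πk) = 0.4540/(2π·0.513) = 0.1409 m·K/W
  R'_conv,out = 1/(2πr h) = 1/(2π·0.0211·15.2) = 0.4962 m·K/W
ΣR = 2.649×10^-4 + 0.1409 + 0.4962 = 0.6374 m·K/W
Q' = ΔT/ΣR = (365.3 K − 305.6 K)/0.6374 = 93.7 W/m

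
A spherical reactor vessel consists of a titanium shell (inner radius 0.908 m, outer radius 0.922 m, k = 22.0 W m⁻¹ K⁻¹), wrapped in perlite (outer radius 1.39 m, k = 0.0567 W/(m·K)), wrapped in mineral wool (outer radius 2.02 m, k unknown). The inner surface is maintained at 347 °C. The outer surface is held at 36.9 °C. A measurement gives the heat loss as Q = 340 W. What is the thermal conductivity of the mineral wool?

k = 0.0447 W/m·K

ΣR = ΔT/Q = |347 − 36.9|/340 = 0.9121 K/W
Known resistances:
  R_titanium = (1/0.908 − 1/0.922)/(4πk) = 0.01672/(4π·22.0) = 6.049×10^-5 K/W
  R_perlite = (1/0.922 − 1/1.39)/(4πk) = 0.3652/(4π·0.0567) = 0.5125 K/W
R_mineral wool = ΣR − ΣR_known = 0.9121 − 0.5126 = 0.3995 K/W
(1/r₁−1/r₂)/(4πk) = 0.3995 ⇒ k = 0.2244/(4π·0.3995) = 0.0447 W/m·K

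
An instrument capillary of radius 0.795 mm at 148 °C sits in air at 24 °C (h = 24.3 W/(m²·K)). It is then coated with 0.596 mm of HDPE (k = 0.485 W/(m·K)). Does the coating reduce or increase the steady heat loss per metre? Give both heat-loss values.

Critical radius for a cylinder: r_cr = k/h = 0.0200 m = 2.00 cm.
Outer radius after coating: r₂ = 7.95×10^-4 + 5.96×10^-4 = 0.001391 m.
Since r₁ < r_cr and r₂ ≤ r_cr, the coating moves toward the maximum at r_cr — heat loss rises.
Bare: R = 1/(2πr₁h) = 8.238 m·K/W; Q = 124/8.238 = 15.1 W/m.
Coated: R = R_cond + R_conv = 4.892 m·K/W; Q = 124/4.892 = 25.3 W/m.

increases: 15.1 → 25.3 W/m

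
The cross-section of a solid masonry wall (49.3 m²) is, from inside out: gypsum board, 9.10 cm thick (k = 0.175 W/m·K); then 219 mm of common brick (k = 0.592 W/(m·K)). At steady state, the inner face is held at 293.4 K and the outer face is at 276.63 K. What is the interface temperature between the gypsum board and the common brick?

Treat each layer as a resistance in series:
  R_gypsum board = L/(kA) = 0.0910/(0.175·49.3) = 0.01055 K/W
  R_common brick = L/(kA) = 0.219/(0.592·49.3) = 0.007504 K/W
ΣR = 0.01055 + 0.007504 = 0.01805 K/W
Q = ΔT/ΣR = (293.4 K − 276.63 K)/0.01805 = 929.1 W
From the inner boundary to the gypsum board/common brick interface, ΣR_partial = 0.01055 K/W.
T_interface = T_in − Q·ΣR_partial = 293.4 K − (929.1)(0.01055) = 283.6 K

T = 283.6 K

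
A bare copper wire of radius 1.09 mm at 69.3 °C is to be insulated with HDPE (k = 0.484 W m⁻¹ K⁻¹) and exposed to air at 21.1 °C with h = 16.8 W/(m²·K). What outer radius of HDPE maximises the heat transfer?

For a cylinder, r_cr = k_ins/h = 0.484/16.8 = 0.0288 m = 2.88 cm

r_cr = 2.88 cm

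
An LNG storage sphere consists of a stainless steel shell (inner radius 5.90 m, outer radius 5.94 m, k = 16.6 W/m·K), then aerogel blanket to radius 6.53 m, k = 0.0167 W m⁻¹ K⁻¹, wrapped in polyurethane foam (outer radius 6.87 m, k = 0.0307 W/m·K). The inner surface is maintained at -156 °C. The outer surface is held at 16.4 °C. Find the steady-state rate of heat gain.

Resistance network (inner→outer):
  R_stainless steel = (1/5.90 − 1/5.94)/(4πk) = 0.001141/(4π·16.6) = 5.471×10^-6 K/W
  R_aerogel blanket = (1/5.94 − 1/6.53)/(4πk) = 0.01521/(4π·0.0167) = 0.07248 K/W
  R_polyurethane foam = (1/6.53 − 1/6.87)/(4πk) = 0.007579/(4π·0.0307) = 0.01965 K/W
ΣR = 5.471×10^-6 + 0.07248 + 0.01965 = 0.09214 K/W
Q = ΔT/ΣR = (-156 °C − 16.4 °C)/0.09214 = -1870 W
(Negative Q ⇒ heat flows inward; heat gain = 1870 W.)

Q = 1870 W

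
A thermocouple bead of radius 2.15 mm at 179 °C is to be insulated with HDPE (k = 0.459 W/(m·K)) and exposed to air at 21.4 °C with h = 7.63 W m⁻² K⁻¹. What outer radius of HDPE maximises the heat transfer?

r_cr = 12.0 cm

For a sphere, r_cr = 2k_ins/h = 2·0.459/7.63 = 0.120 m = 12.0 cm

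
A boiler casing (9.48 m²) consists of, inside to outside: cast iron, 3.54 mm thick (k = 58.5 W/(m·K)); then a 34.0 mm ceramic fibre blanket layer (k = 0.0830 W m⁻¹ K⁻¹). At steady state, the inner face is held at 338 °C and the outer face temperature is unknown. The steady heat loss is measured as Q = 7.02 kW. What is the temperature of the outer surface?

Sum the resistances:
  R_cast iron = L/(kA) = 0.00354/(58.5·9.48) = 6.383×10^-6 K/W
  R_ceramic fibre blanket = L/(kA) = 0.0340/(0.0830·9.48) = 0.04321 K/W
ΣR = 0.04322 K/W
ΔT = Q·ΣR = 7020 × 0.04322 = 303.4 K
Heat flows outward, so T_out = T_in − ΔT = 338 − 303.4 = 34.6 °C

T_out = 34.6 °C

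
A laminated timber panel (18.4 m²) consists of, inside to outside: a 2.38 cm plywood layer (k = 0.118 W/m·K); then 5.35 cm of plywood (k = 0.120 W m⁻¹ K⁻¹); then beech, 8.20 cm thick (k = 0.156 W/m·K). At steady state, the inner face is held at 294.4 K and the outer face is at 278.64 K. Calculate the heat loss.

Q = 247 W

Resistance network (inner→outer):
  R_plywood = L/(kA) = 0.0238/(0.118·18.4) = 0.01096 K/W
  R_plywood = L/(kA) = 0.0535/(0.120·18.4) = 0.02423 K/W
  R_beech = L/(kA) = 0.0820/(0.156·18.4) = 0.02857 K/W
ΣR = 0.01096 + 0.02423 + 0.02857 = 0.06376 K/W
Q = ΔT/ΣR = (294.4 K − 278.64 K)/0.06376 = 247 W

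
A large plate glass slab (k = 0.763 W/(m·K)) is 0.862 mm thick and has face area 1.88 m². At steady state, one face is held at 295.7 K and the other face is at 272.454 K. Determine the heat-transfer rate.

Q = 38.7 kW

Q = kA·ΔT/L = 0.763 × 1.88 × |295.7 K − 272.454 K| / 8.62×10^-4 = 38700 W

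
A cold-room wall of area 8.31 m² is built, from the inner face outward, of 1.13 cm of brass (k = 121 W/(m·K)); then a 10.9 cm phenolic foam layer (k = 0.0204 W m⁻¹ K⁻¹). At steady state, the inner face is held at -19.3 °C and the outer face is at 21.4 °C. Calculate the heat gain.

Q = 63.3 W

Treat each layer as a resistance in series:
  R_brass = L/(kA) = 0.0113/(121·8.31) = 1.124×10^-5 K/W
  R_phenolic foam = L/(kA) = 0.109/(0.0204·8.31) = 0.6430 K/W
ΣR = 1.124×10^-5 + 0.6430 = 0.6430 K/W
Q = ΔT/ΣR = (-19.3 °C − 21.4 °C)/0.6430 = -63.3 W
(Negative Q ⇒ heat flows inward; heat gain = 63.3 W.)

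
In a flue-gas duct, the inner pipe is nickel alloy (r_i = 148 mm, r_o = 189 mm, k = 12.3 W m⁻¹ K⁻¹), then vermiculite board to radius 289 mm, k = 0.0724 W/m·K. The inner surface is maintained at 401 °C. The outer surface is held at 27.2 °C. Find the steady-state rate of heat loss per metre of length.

Q' = 399 W/m

Treat each layer as a resistance in series:
  R'_nickel alloy = ln(0.189/0.148)/(2πk) = 0.2445/(2π·12.3) = 0.003164 m·K/W
  R'_vermiculite board = ln(0.289/0.189)/(2πk) = 0.4247/(2π·0.0724) = 0.9336 m·K/W
ΣR = 0.003164 + 0.9336 = 0.9368 m·K/W
Q' = ΔT/ΣR = (401 °C − 27.2 °C)/0.9368 = 399 W/m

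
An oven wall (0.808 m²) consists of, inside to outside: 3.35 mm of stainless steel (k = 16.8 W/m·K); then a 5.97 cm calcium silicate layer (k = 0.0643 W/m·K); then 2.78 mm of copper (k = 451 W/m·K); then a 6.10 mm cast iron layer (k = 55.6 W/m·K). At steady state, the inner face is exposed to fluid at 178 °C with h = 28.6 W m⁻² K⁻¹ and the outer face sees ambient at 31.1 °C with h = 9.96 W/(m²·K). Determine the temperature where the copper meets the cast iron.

T = 45.0 °C

Treat each layer as a resistance in series:
  R_conv,in = 1/(hA) = 1/(28.6·0.808) = 0.04327 K/W
  R_stainless steel = L/(kA) = 0.00335/(16.8·0.808) = 2.468×10^-4 K/W
  R_calcium silicate = L/(kA) = 0.0597/(0.0643·0.808) = 1.149 K/W
  R_copper = L/(kA) = 0.00278/(451·0.808) = 7.629×10^-6 K/W
  R_cast iron = L/(kA) = 0.00610/(55.6·0.808) = 1.358×10^-4 K/W
  R_conv,out = 1/(hA) = 1/(9.96·0.808) = 0.1243 K/W
ΣR = 0.04327 + 2.468×10^-4 + 1.149 + 7.629×10^-6 + 1.358×10^-4 + 0.1243 = 1.317 K/W
Q = ΔT/ΣR = (178 °C − 31.1 °C)/1.317 = 111.5 W
From the inner boundary to the copper/cast iron interface, ΣR_partial = 1.193 K/W.
T_interface = T_in − Q·ΣR_partial = 178 °C − (111.5)(1.193) = 45.0 °C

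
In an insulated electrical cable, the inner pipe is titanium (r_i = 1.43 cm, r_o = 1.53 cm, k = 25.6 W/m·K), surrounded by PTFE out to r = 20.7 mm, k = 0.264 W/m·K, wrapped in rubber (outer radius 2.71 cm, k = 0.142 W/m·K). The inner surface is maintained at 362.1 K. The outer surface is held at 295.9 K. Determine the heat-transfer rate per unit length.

Q' = 137 W/m

Resistance network (inner→outer):
  R'_titanium = ln(0.0153/0.0143)/(2πk) = 0.06759/(2π·25.6) = 4.202×10^-4 m·K/W
  R'_PTFE = ln(0.0207/0.0153)/(2πk) = 0.3023/(2π·0.264) = 0.1822 m·K/W
  R'_rubber = ln(0.0271/0.0207)/(2πk) = 0.2694/(2π·0.142) = 0.3019 m·K/W
ΣR = 4.202×10^-4 + 0.1822 + 0.3019 = 0.4845 m·K/W
Q' = ΔT/ΣR = (362.1 K − 295.9 K)/0.4845 = 137 W/m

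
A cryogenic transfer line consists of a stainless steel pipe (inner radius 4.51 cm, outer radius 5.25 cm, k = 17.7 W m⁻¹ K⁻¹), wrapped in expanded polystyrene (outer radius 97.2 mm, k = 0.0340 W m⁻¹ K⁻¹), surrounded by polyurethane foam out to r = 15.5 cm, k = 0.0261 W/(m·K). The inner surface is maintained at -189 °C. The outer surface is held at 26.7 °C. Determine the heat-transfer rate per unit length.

Q' = 37.6 W/m

Series thermal resistances, inner to outer:
  R'_stainless steel = ln(0.0525/0.0451)/(2πk) = 0.1519/(2π·17.7) = 0.001366 m·K/W
  R'_expanded polystyrene = ln(0.0972/0.0525)/(2πk) = 0.6160/(2π·0.0340) = 2.883 m·K/W
  R'_polyurethane foam = ln(0.155/0.0972)/(2πk) = 0.4667/(2π·0.0261) = 2.846 m·K/W
ΣR = 0.001366 + 2.883 + 2.846 = 5.730 m·K/W
Q' = ΔT/ΣR = (-189 °C − 26.7 °C)/5.730 = -37.6 W/m
(Negative Q' ⇒ heat flows inward; heat gain = 37.6 W/m.)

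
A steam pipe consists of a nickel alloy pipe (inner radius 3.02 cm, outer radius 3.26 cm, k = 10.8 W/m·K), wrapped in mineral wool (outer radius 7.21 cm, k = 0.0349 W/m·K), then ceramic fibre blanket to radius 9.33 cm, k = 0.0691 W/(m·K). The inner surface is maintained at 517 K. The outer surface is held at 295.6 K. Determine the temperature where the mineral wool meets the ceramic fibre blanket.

T = 326.8 K

Treat each layer as a resistance in series:
  R'_nickel alloy = ln(0.0326/0.0302)/(2πk) = 0.07647/(2π·10.8) = 0.001127 m·K/W
  R'_mineral wool = ln(0.0721/0.0326)/(2πk) = 0.7937/(2π·0.0349) = 3.620 m·K/W
  R'_ceramic fibre blanket = ln(0.0933/0.0721)/(2πk) = 0.2578/(2π·0.0691) = 0.5937 m·K/W
ΣR = 0.001127 + 3.620 + 0.5937 = 4.215 m·K/W
Q' = ΔT/ΣR = (517 K − 295.6 K)/4.215 = 52.53 W/m
From the inner boundary to the mineral wool/ceramic fibre blanket interface, ΣR_partial = 3.621 m·K/W.
T_interface = T_in − Q'·ΣR_partial = 517 K − (52.53)(3.621) = 326.8 K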